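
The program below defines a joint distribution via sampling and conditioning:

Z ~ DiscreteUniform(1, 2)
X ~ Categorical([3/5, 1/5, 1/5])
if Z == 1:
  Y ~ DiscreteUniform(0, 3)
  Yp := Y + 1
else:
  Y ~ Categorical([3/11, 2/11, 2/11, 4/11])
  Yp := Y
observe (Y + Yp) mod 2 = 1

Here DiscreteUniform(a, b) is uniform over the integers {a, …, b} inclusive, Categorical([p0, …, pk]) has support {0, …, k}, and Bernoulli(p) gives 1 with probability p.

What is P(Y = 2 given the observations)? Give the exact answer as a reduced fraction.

Enumerate traces; 12 have nonzero weight after conditioning:
  (Z=1, X=0, Y=0) weight 3/40
  (Z=1, X=0, Y=1) weight 3/40
  (Z=1, X=0, Y=2) weight 3/40
  (Z=1, X=0, Y=3) weight 3/40
  (Z=1, X=1, Y=0) weight 1/40
  (Z=1, X=1, Y=1) weight 1/40
  (Z=1, X=1, Y=2) weight 1/40
  (Z=1, X=1, Y=3) weight 1/40
  … 4 more
Group by Y:
  weight(Y=0) = 1/8
  weight(Y=1) = 1/8
  weight(Y=2) = 1/8
  weight(Y=3) = 1/8
Total weight = 1/8 + 1/8 + 1/8 + 1/8 = 1/2
P(Y=0 | obs) = 1/8 / 1/2 = 1/4
P(Y=1 | obs) = 1/8 / 1/2 = 1/4
P(Y=2 | obs) = 1/8 / 1/2 = 1/4
P(Y=3 | obs) = 1/8 / 1/2 = 1/4

P(Y = 2 | obs) = 1/4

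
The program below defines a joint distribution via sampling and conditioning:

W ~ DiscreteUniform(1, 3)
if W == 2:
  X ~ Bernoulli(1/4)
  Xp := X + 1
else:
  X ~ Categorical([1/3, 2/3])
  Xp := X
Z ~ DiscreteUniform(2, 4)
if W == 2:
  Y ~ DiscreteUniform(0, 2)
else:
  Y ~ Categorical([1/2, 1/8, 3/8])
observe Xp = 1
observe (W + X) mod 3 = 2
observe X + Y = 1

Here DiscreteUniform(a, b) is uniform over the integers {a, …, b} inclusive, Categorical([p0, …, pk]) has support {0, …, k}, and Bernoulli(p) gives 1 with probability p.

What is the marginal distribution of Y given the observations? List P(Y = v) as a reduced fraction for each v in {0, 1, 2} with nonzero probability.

Enumerate traces; 6 have nonzero weight after conditioning:
  (W=1, X=1, Z=2, Y=0) weight 1/27
  (W=1, X=1, Z=3, Y=0) weight 1/27
  (W=1, X=1, Z=4, Y=0) weight 1/27
  (W=2, X=0, Z=2, Y=1) weight 1/36
  (W=2, X=0, Z=3, Y=1) weight 1/36
  (W=2, X=0, Z=4, Y=1) weight 1/36
Group by Y:
  weight(Y=0) = 1/9
  weight(Y=1) = 1/12
Total weight = 1/9 + 1/12 = 7/36
P(Y=0 | obs) = 1/9 / 7/36 = 4/7
P(Y=1 | obs) = 1/12 / 7/36 = 3/7

P(Y=0) = 4/7, P(Y=1) = 3/7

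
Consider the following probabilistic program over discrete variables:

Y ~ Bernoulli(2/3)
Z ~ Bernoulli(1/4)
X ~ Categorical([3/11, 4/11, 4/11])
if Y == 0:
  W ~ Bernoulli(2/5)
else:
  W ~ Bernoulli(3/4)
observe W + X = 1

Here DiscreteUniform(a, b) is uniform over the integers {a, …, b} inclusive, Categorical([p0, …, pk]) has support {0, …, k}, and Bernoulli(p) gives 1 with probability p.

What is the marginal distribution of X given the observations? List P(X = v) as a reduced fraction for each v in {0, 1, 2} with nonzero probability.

P(X=0) = 57/101, P(X=1) = 44/101

Enumerate traces; 8 have nonzero weight after conditioning:
  (Y=0, Z=0, X=0, W=1) weight 3/110
  (Y=0, Z=0, X=1, W=0) weight 3/55
  (Y=0, Z=1, X=0, W=1) weight 1/110
  (Y=0, Z=1, X=1, W=0) weight 1/55
  (Y=1, Z=0, X=0, W=1) weight 9/88
  (Y=1, Z=0, X=1, W=0) weight 1/22
  (Y=1, Z=1, X=0, W=1) weight 3/88
  (Y=1, Z=1, X=1, W=0) weight 1/66
Group by X:
  weight(X=0) = 19/110
  weight(X=1) = 2/15
Total weight = 19/110 + 2/15 = 101/330
P(X=0 | obs) = 19/110 / 101/330 = 57/101
P(X=1 | obs) = 2/15 / 101/330 = 44/101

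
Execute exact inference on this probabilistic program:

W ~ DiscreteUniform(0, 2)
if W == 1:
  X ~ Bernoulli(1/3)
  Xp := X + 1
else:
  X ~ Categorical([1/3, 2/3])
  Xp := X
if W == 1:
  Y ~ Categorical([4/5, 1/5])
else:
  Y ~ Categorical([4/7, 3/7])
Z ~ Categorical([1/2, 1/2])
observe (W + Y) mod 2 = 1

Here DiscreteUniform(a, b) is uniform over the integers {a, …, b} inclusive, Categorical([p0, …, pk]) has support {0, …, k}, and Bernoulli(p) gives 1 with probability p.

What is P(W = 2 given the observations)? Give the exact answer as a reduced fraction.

Enumerate traces; 12 have nonzero weight after conditioning:
  (W=0, X=0, Y=1, Z=0) weight 1/42
  (W=0, X=0, Y=1, Z=1) weight 1/42
  (W=0, X=1, Y=1, Z=0) weight 1/21
  (W=0, X=1, Y=1, Z=1) weight 1/21
  (W=1, X=0, Y=0, Z=0) weight 4/45
  (W=1, X=0, Y=0, Z=1) weight 4/45
  (W=1, X=1, Y=0, Z=0) weight 2/45
  (W=1, X=1, Y=0, Z=1) weight 2/45
  (W=2, X=0, Y=1, Z=0) weight 1/42
  … 3 more
Group by W:
  weight(W=0) = 1/7
  weight(W=1) = 4/15
  weight(W=2) = 1/7
Total weight = 1/7 + 4/15 + 1/7 = 58/105
P(W=0 | obs) = 1/7 / 58/105 = 15/58
P(W=1 | obs) = 4/15 / 58/105 = 14/29
P(W=2 | obs) = 1/7 / 58/105 = 15/58

P(W = 2 | obs) = 15/58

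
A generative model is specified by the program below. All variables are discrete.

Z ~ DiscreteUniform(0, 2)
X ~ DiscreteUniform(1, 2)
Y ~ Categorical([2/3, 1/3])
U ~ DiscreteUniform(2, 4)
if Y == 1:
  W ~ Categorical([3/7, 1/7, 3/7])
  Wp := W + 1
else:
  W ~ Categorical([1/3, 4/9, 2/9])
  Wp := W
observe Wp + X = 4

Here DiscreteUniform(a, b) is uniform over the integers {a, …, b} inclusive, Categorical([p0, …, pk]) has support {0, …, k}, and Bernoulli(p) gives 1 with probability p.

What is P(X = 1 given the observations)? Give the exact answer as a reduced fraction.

Enumerate traces; 27 have nonzero weight after conditioning:
  (Z=0, X=1, Y=1, U=2, W=2) weight 1/126
  (Z=0, X=1, Y=1, U=3, W=2) weight 1/126
  (Z=0, X=1, Y=1, U=4, W=2) weight 1/126
  (Z=0, X=2, Y=0, U=2, W=2) weight 2/243
  (Z=0, X=2, Y=0, U=3, W=2) weight 2/243
  (Z=0, X=2, Y=0, U=4, W=2) weight 2/243
  (Z=0, X=2, Y=1, U=2, W=1) weight 1/378
  (Z=0, X=2, Y=1, U=3, W=1) weight 1/378
  … 19 more
Group by X:
  weight(X=1) = 1/14
  weight(X=2) = 37/378
Total weight = 1/14 + 37/378 = 32/189
P(X=1 | obs) = 1/14 / 32/189 = 27/64
P(X=2 | obs) = 37/378 / 32/189 = 37/64

P(X = 1 | obs) = 27/64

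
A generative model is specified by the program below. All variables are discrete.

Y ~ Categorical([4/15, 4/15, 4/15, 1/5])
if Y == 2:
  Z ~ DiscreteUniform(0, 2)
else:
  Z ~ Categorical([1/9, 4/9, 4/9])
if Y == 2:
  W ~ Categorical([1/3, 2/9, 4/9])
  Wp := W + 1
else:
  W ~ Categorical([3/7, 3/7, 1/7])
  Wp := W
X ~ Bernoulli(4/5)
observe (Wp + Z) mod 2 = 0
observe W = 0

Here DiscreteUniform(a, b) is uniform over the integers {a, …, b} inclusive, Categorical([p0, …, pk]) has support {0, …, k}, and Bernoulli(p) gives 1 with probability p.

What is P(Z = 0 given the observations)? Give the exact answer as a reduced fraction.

P(Z = 0 | obs) = 33/193

Enumerate traces; 14 have nonzero weight after conditioning:
  (Y=0, Z=0, W=0, X=0) weight 4/1575
  (Y=0, Z=0, W=0, X=1) weight 16/1575
  (Y=0, Z=2, W=0, X=0) weight 16/1575
  (Y=0, Z=2, W=0, X=1) weight 64/1575
  (Y=1, Z=0, W=0, X=0) weight 4/1575
  (Y=1, Z=0, W=0, X=1) weight 16/1575
  (Y=1, Z=2, W=0, X=0) weight 16/1575
  (Y=1, Z=2, W=0, X=1) weight 64/1575
  (Y=2, Z=1, W=0, X=0) weight 4/675
  … 5 more
Group by Z:
  weight(Z=0) = 11/315
  weight(Z=1) = 4/135
  weight(Z=2) = 44/315
Total weight = 11/315 + 4/135 + 44/315 = 193/945
P(Z=0 | obs) = 11/315 / 193/945 = 33/193
P(Z=1 | obs) = 4/135 / 193/945 = 28/193
P(Z=2 | obs) = 44/315 / 193/945 = 132/193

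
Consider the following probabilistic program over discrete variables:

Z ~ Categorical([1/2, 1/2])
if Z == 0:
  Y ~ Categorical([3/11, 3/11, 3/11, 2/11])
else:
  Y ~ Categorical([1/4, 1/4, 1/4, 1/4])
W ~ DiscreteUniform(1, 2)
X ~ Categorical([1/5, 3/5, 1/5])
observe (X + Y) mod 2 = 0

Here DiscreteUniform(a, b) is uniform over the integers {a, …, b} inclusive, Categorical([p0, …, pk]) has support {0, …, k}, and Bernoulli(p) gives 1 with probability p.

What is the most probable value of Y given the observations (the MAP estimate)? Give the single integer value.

Enumerate traces; 24 have nonzero weight after conditioning:
  (Z=0, Y=0, W=1, X=0) weight 3/220
  (Z=0, Y=0, W=1, X=2) weight 3/220
  (Z=0, Y=0, W=2, X=0) weight 3/220
  (Z=0, Y=0, W=2, X=2) weight 3/220
  (Z=0, Y=1, W=1, X=1) weight 9/220
  (Z=0, Y=1, W=2, X=1) weight 9/220
  (Z=0, Y=2, W=1, X=0) weight 3/220
  (Z=0, Y=2, W=1, X=2) weight 3/220
  (Z=0, Y=3, W=1, X=1) weight 3/110
  … 15 more
Group by Y:
  weight(Y=0) = 23/220
  weight(Y=1) = 69/440
  weight(Y=2) = 23/220
  weight(Y=3) = 57/440
Total weight = 23/220 + 69/440 + 23/220 + 57/440 = 109/220
P(Y=0 | obs) = 23/220 / 109/220 = 23/109
P(Y=1 | obs) = 69/440 / 109/220 = 69/218
P(Y=2 | obs) = 23/220 / 109/220 = 23/109
P(Y=3 | obs) = 57/440 / 109/220 = 57/218
argmax = 1

argmax_v P(Y = v | obs) = 1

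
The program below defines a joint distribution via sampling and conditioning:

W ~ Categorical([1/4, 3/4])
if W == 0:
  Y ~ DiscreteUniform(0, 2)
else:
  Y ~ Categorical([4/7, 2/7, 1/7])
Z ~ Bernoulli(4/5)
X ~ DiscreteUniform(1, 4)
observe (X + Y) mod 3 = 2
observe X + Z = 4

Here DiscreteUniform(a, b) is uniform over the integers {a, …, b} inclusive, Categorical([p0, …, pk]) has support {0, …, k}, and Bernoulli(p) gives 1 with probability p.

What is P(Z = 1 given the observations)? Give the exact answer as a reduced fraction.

Enumerate traces; 4 have nonzero weight after conditioning:
  (W=0, Y=1, Z=0, X=4) weight 1/240
  (W=0, Y=2, Z=1, X=3) weight 1/60
  (W=1, Y=1, Z=0, X=4) weight 3/280
  (W=1, Y=2, Z=1, X=3) weight 3/140
Group by Z:
  weight(Z=0) = 5/336
  weight(Z=1) = 4/105
Total weight = 5/336 + 4/105 = 89/1680
P(Z=0 | obs) = 5/336 / 89/1680 = 25/89
P(Z=1 | obs) = 4/105 / 89/1680 = 64/89

P(Z = 1 | obs) = 64/89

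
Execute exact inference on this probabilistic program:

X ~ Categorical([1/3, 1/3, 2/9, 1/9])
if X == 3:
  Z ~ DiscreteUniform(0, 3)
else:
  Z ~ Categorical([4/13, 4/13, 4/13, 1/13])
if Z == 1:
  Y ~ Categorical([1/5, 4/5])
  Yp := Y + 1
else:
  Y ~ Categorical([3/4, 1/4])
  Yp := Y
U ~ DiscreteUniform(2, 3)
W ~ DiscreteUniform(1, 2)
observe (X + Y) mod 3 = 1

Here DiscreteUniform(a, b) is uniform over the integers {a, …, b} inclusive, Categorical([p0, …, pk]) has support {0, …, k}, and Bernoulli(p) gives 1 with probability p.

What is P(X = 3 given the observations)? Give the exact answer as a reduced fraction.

Enumerate traces; 48 have nonzero weight after conditioning:
  (X=0, Z=0, Y=1, U=2, W=1) weight 1/156
  (X=0, Z=0, Y=1, U=2, W=2) weight 1/156
  (X=0, Z=0, Y=1, U=3, W=1) weight 1/156
  (X=0, Z=0, Y=1, U=3, W=2) weight 1/156
  (X=0, Z=1, Y=1, U=2, W=1) weight 4/195
  (X=0, Z=1, Y=1, U=2, W=2) weight 4/195
  (X=0, Z=1, Y=1, U=3, W=1) weight 4/195
  (X=0, Z=1, Y=1, U=3, W=2) weight 4/195
  (X=1, Z=0, Y=0, U=2, W=1) weight 1/52
  (X=3, Z=0, Y=1, U=2, W=1) weight 1/576
  … 38 more
Group by X:
  weight(X=0) = 109/780
  weight(X=1) = 151/780
  weight(X=3) = 31/720
Total weight = 109/780 + 151/780 + 31/720 = 271/720
P(X=0 | obs) = 109/780 / 271/720 = 1308/3523
P(X=1 | obs) = 151/780 / 271/720 = 1812/3523
P(X=3 | obs) = 31/720 / 271/720 = 31/271

P(X = 3 | obs) = 31/271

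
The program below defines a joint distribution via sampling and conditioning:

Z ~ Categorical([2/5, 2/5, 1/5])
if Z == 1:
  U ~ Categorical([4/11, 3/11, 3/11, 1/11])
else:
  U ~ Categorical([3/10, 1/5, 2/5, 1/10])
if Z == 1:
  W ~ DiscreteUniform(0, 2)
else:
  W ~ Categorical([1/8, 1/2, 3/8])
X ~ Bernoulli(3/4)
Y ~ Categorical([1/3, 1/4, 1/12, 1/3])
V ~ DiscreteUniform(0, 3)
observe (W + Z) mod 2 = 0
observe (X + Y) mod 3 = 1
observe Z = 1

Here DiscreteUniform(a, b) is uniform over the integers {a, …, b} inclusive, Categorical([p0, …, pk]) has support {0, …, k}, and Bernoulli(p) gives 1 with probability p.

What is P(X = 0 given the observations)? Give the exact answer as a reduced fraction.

P(X = 0 | obs) = 1/9

Enumerate traces; 48 have nonzero weight after conditioning:
  (Z=1, U=0, W=1, X=0, Y=1, V=0) weight 1/1320
  (Z=1, U=0, W=1, X=0, Y=1, V=1) weight 1/1320
  (Z=1, U=0, W=1, X=0, Y=1, V=2) weight 1/1320
  (Z=1, U=0, W=1, X=0, Y=1, V=3) weight 1/1320
  (Z=1, U=0, W=1, X=1, Y=0, V=0) weight 1/330
  (Z=1, U=0, W=1, X=1, Y=0, V=1) weight 1/330
  (Z=1, U=0, W=1, X=1, Y=0, V=2) weight 1/330
  (Z=1, U=0, W=1, X=1, Y=0, V=3) weight 1/330
  … 40 more
Group by X:
  weight(X=0) = 1/120
  weight(X=1) = 1/15
Total weight = 1/120 + 1/15 = 3/40
P(X=0 | obs) = 1/120 / 3/40 = 1/9
P(X=1 | obs) = 1/15 / 3/40 = 8/9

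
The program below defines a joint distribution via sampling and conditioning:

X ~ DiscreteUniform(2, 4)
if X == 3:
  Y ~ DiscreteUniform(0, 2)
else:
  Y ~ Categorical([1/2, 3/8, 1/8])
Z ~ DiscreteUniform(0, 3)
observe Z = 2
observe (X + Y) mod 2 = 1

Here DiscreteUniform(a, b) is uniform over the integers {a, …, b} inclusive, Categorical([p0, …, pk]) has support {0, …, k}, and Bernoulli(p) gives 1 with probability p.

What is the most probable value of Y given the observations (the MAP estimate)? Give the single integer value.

argmax_v P(Y = v | obs) = 1

Enumerate traces; 4 have nonzero weight after conditioning:
  (X=2, Y=1, Z=2) weight 1/32
  (X=3, Y=0, Z=2) weight 1/36
  (X=3, Y=2, Z=2) weight 1/36
  (X=4, Y=1, Z=2) weight 1/32
Group by Y:
  weight(Y=0) = 1/36
  weight(Y=1) = 1/16
  weight(Y=2) = 1/36
Total weight = 1/36 + 1/16 + 1/36 = 17/144
P(Y=0 | obs) = 1/36 / 17/144 = 4/17
P(Y=1 | obs) = 1/16 / 17/144 = 9/17
P(Y=2 | obs) = 1/36 / 17/144 = 4/17
argmax = 1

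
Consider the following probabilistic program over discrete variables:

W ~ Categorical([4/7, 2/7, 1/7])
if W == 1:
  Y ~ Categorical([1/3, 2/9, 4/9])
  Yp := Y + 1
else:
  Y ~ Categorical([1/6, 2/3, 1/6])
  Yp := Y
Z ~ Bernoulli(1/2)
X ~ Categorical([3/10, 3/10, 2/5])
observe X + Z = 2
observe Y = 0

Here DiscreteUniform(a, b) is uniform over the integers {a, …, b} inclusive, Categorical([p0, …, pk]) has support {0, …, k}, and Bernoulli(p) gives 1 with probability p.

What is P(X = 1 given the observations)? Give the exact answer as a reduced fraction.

P(X = 1 | obs) = 3/7

Enumerate traces; 6 have nonzero weight after conditioning:
  (W=0, Y=0, Z=0, X=2) weight 2/105
  (W=0, Y=0, Z=1, X=1) weight 1/70
  (W=1, Y=0, Z=0, X=2) weight 2/105
  (W=1, Y=0, Z=1, X=1) weight 1/70
  (W=2, Y=0, Z=0, X=2) weight 1/210
  (W=2, Y=0, Z=1, X=1) weight 1/280
Group by X:
  weight(X=1) = 9/280
  weight(X=2) = 3/70
Total weight = 9/280 + 3/70 = 3/40
P(X=1 | obs) = 9/280 / 3/40 = 3/7
P(X=2 | obs) = 3/70 / 3/40 = 4/7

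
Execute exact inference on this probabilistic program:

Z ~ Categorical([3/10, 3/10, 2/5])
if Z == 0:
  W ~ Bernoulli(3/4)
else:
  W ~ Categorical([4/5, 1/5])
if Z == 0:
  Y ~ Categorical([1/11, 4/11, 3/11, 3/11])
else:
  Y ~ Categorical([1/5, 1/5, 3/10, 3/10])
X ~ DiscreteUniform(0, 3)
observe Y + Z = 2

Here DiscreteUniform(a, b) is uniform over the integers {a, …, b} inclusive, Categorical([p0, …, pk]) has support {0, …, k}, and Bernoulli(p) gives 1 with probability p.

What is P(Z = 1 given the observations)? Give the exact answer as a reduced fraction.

P(Z = 1 | obs) = 33/122

Enumerate traces; 24 have nonzero weight after conditioning:
  (Z=0, W=0, Y=2, X=0) weight 9/1760
  (Z=0, W=0, Y=2, X=1) weight 9/1760
  (Z=0, W=0, Y=2, X=2) weight 9/1760
  (Z=0, W=0, Y=2, X=3) weight 9/1760
  (Z=0, W=1, Y=2, X=0) weight 27/1760
  (Z=0, W=1, Y=2, X=1) weight 27/1760
  (Z=0, W=1, Y=2, X=2) weight 27/1760
  (Z=0, W=1, Y=2, X=3) weight 27/1760
  (Z=1, W=0, Y=1, X=0) weight 3/250
  (Z=2, W=0, Y=0, X=0) weight 2/125
  … 14 more
Group by Z:
  weight(Z=0) = 9/110
  weight(Z=1) = 3/50
  weight(Z=2) = 2/25
Total weight = 9/110 + 3/50 + 2/25 = 61/275
P(Z=0 | obs) = 9/110 / 61/275 = 45/122
P(Z=1 | obs) = 3/50 / 61/275 = 33/122
P(Z=2 | obs) = 2/25 / 61/275 = 22/61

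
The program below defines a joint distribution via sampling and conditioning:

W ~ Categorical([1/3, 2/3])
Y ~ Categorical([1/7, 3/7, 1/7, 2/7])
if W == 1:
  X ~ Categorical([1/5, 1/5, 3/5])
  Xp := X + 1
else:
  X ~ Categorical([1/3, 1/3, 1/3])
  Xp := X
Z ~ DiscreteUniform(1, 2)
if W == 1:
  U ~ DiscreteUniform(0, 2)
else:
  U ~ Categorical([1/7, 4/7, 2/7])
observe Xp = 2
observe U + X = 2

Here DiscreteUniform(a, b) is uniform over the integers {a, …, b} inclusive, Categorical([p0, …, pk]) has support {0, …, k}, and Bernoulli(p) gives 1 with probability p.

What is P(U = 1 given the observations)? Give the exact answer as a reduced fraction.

Enumerate traces; 16 have nonzero weight after conditioning:
  (W=0, Y=0, X=2, Z=1, U=0) weight 1/882
  (W=0, Y=0, X=2, Z=2, U=0) weight 1/882
  (W=0, Y=1, X=2, Z=1, U=0) weight 1/294
  (W=0, Y=1, X=2, Z=2, U=0) weight 1/294
  (W=0, Y=2, X=2, Z=1, U=0) weight 1/882
  (W=0, Y=2, X=2, Z=2, U=0) weight 1/882
  (W=0, Y=3, X=2, Z=1, U=0) weight 1/441
  (W=0, Y=3, X=2, Z=2, U=0) weight 1/441
  (W=1, Y=0, X=1, Z=1, U=1) weight 1/315
  … 7 more
Group by U:
  weight(U=0) = 1/63
  weight(U=1) = 2/45
Total weight = 1/63 + 2/45 = 19/315
P(U=0 | obs) = 1/63 / 19/315 = 5/19
P(U=1 | obs) = 2/45 / 19/315 = 14/19

P(U = 1 | obs) = 14/19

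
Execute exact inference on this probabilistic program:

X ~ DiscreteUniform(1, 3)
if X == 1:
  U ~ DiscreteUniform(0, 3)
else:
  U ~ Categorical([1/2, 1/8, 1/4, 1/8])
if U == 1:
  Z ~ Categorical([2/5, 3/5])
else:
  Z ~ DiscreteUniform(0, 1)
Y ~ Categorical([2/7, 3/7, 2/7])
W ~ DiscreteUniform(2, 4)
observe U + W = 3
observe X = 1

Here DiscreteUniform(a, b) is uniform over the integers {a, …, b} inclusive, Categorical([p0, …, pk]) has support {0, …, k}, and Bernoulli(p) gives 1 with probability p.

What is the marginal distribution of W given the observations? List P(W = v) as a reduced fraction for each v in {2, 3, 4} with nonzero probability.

Enumerate traces; 12 have nonzero weight after conditioning:
  (X=1, U=0, Z=0, Y=0, W=3) weight 1/252
  (X=1, U=0, Z=0, Y=1, W=3) weight 1/168
  (X=1, U=0, Z=0, Y=2, W=3) weight 1/252
  (X=1, U=0, Z=1, Y=0, W=3) weight 1/252
  (X=1, U=0, Z=1, Y=1, W=3) weight 1/168
  (X=1, U=0, Z=1, Y=2, W=3) weight 1/252
  (X=1, U=1, Z=0, Y=0, W=2) weight 1/315
  (X=1, U=1, Z=0, Y=1, W=2) weight 1/210
  … 4 more
Group by W:
  weight(W=2) = 1/36
  weight(W=3) = 1/36
Total weight = 1/36 + 1/36 = 1/18
P(W=2 | obs) = 1/36 / 1/18 = 1/2
P(W=3 | obs) = 1/36 / 1/18 = 1/2

P(W=2) = 1/2, P(W=3) = 1/2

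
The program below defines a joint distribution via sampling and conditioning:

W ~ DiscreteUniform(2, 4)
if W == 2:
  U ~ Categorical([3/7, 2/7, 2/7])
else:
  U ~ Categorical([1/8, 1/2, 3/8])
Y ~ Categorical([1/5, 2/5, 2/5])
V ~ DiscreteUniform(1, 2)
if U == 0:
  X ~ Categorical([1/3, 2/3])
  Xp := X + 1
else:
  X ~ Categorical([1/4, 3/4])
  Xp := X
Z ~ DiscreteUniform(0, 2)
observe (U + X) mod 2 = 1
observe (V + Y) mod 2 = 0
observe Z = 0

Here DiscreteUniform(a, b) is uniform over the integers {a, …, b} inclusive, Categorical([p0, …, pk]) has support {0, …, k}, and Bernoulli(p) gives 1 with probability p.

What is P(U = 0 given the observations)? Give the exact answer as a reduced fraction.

P(U = 0 | obs) = 152/521

Enumerate traces; 27 have nonzero weight after conditioning:
  (W=2, U=0, Y=0, V=2, X=1, Z=0) weight 1/315
  (W=2, U=0, Y=1, V=1, X=1, Z=0) weight 2/315
  (W=2, U=0, Y=2, V=2, X=1, Z=0) weight 2/315
  (W=2, U=1, Y=0, V=2, X=0, Z=0) weight 1/1260
  (W=2, U=1, Y=1, V=1, X=0, Z=0) weight 1/630
  (W=2, U=1, Y=2, V=2, X=0, Z=0) weight 1/630
  (W=2, U=2, Y=0, V=2, X=1, Z=0) weight 1/420
  (W=2, U=2, Y=1, V=1, X=1, Z=0) weight 1/210
  … 19 more
Group by U:
  weight(U=0) = 19/756
  weight(U=1) = 1/56
  weight(U=2) = 29/672
Total weight = 19/756 + 1/56 + 29/672 = 521/6048
P(U=0 | obs) = 19/756 / 521/6048 = 152/521
P(U=1 | obs) = 1/56 / 521/6048 = 108/521
P(U=2 | obs) = 29/672 / 521/6048 = 261/521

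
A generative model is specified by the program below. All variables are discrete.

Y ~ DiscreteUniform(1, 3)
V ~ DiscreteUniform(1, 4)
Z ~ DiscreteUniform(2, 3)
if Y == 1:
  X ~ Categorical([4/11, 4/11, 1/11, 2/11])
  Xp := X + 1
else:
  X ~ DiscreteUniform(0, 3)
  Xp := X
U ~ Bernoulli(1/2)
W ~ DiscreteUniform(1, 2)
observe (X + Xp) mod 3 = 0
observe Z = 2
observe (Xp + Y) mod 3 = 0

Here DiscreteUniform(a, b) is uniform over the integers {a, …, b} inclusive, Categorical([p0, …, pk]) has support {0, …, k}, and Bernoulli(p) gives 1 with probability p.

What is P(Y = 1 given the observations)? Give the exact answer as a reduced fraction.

Enumerate traces; 48 have nonzero weight after conditioning:
  (Y=1, V=1, Z=2, X=1, U=0, W=1) weight 1/264
  (Y=1, V=1, Z=2, X=1, U=0, W=2) weight 1/264
  (Y=1, V=1, Z=2, X=1, U=1, W=1) weight 1/264
  (Y=1, V=1, Z=2, X=1, U=1, W=2) weight 1/264
  (Y=1, V=2, Z=2, X=1, U=0, W=1) weight 1/264
  (Y=1, V=2, Z=2, X=1, U=0, W=2) weight 1/264
  (Y=1, V=2, Z=2, X=1, U=1, W=1) weight 1/264
  (Y=1, V=2, Z=2, X=1, U=1, W=2) weight 1/264
  (Y=3, V=1, Z=2, X=0, U=0, W=1) weight 1/384
  … 39 more
Group by Y:
  weight(Y=1) = 2/33
  weight(Y=3) = 1/12
Total weight = 2/33 + 1/12 = 19/132
P(Y=1 | obs) = 2/33 / 19/132 = 8/19
P(Y=3 | obs) = 1/12 / 19/132 = 11/19

P(Y = 1 | obs) = 8/19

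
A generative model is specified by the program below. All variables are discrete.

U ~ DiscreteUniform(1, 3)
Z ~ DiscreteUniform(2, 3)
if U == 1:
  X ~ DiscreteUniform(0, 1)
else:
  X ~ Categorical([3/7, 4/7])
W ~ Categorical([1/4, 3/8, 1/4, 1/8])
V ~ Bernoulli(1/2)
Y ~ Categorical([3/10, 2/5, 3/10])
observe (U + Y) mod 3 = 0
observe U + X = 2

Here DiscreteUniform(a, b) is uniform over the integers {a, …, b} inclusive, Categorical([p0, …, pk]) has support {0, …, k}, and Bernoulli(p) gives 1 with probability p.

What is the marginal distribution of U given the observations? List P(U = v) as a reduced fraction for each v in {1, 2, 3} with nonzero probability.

P(U=1) = 7/15, P(U=2) = 8/15

Enumerate traces; 32 have nonzero weight after conditioning:
  (U=1, Z=2, X=1, W=0, V=0, Y=2) weight 1/320
  (U=1, Z=2, X=1, W=0, V=1, Y=2) weight 1/320
  (U=1, Z=2, X=1, W=1, V=0, Y=2) weight 3/640
  (U=1, Z=2, X=1, W=1, V=1, Y=2) weight 3/640
  (U=1, Z=2, X=1, W=2, V=0, Y=2) weight 1/320
  (U=1, Z=2, X=1, W=2, V=1, Y=2) weight 1/320
  (U=1, Z=2, X=1, W=3, V=0, Y=2) weight 1/640
  (U=1, Z=2, X=1, W=3, V=1, Y=2) weight 1/640
  (U=2, Z=2, X=0, W=0, V=0, Y=1) weight 1/280
  … 23 more
Group by U:
  weight(U=1) = 1/20
  weight(U=2) = 2/35
Total weight = 1/20 + 2/35 = 3/28
P(U=1 | obs) = 1/20 / 3/28 = 7/15
P(U=2 | obs) = 2/35 / 3/28 = 8/15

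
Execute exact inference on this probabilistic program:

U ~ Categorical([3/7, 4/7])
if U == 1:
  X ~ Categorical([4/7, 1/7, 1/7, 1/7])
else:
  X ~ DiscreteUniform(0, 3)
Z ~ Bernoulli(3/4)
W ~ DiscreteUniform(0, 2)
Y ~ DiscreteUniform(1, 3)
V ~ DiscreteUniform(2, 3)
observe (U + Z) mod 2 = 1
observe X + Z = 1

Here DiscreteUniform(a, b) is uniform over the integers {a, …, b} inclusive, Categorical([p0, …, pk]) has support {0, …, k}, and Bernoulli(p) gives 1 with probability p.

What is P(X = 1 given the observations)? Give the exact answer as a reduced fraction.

P(X = 1 | obs) = 16/79

Enumerate traces; 36 have nonzero weight after conditioning:
  (U=0, X=0, Z=1, W=0, Y=1, V=2) weight 1/224
  (U=0, X=0, Z=1, W=0, Y=1, V=3) weight 1/224
  (U=0, X=0, Z=1, W=0, Y=2, V=2) weight 1/224
  (U=0, X=0, Z=1, W=0, Y=2, V=3) weight 1/224
  (U=0, X=0, Z=1, W=0, Y=3, V=2) weight 1/224
  (U=0, X=0, Z=1, W=0, Y=3, V=3) weight 1/224
  (U=0, X=0, Z=1, W=1, Y=1, V=2) weight 1/224
  (U=0, X=0, Z=1, W=1, Y=1, V=3) weight 1/224
  (U=1, X=1, Z=0, W=0, Y=1, V=2) weight 1/882
  … 27 more
Group by X:
  weight(X=0) = 9/112
  weight(X=1) = 1/49
Total weight = 9/112 + 1/49 = 79/784
P(X=0 | obs) = 9/112 / 79/784 = 63/79
P(X=1 | obs) = 1/49 / 79/784 = 16/79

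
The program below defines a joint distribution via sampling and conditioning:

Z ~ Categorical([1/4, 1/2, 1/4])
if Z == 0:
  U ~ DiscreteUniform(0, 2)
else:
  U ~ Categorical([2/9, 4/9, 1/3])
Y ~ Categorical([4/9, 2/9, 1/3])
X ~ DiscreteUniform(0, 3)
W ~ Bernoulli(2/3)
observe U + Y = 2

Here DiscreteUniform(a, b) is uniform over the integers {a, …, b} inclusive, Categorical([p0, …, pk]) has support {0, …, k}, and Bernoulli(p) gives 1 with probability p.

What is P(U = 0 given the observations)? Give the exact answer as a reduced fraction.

Enumerate traces; 72 have nonzero weight after conditioning:
  (Z=0, U=0, Y=2, X=0, W=0) weight 1/432
  (Z=0, U=0, Y=2, X=0, W=1) weight 1/216
  (Z=0, U=0, Y=2, X=1, W=0) weight 1/432
  (Z=0, U=0, Y=2, X=1, W=1) weight 1/216
  (Z=0, U=0, Y=2, X=2, W=0) weight 1/432
  (Z=0, U=0, Y=2, X=2, W=1) weight 1/216
  (Z=0, U=0, Y=2, X=3, W=0) weight 1/432
  (Z=0, U=0, Y=2, X=3, W=1) weight 1/216
  (Z=0, U=1, Y=1, X=0, W=0) weight 1/648
  (Z=0, U=2, Y=0, X=0, W=0) weight 1/324
  … 62 more
Group by U:
  weight(U=0) = 1/12
  weight(U=1) = 5/54
  weight(U=2) = 4/27
Total weight = 1/12 + 5/54 + 4/27 = 35/108
P(U=0 | obs) = 1/12 / 35/108 = 9/35
P(U=1 | obs) = 5/54 / 35/108 = 2/7
P(U=2 | obs) = 4/27 / 35/108 = 16/35

P(U = 0 | obs) = 9/35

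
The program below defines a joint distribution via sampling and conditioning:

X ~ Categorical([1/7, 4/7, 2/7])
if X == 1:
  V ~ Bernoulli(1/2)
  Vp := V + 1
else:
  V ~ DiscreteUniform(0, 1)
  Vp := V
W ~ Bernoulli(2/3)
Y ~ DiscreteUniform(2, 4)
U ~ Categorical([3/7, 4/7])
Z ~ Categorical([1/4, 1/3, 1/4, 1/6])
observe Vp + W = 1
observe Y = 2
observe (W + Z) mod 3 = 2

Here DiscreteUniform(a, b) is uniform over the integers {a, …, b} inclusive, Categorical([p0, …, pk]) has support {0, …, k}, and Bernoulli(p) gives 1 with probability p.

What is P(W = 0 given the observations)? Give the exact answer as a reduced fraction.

P(W = 0 | obs) = 7/15

Enumerate traces; 10 have nonzero weight after conditioning:
  (X=0, V=0, W=1, Y=2, U=0, Z=1) weight 1/441
  (X=0, V=0, W=1, Y=2, U=1, Z=1) weight 4/1323
  (X=0, V=1, W=0, Y=2, U=0, Z=2) weight 1/1176
  (X=0, V=1, W=0, Y=2, U=1, Z=2) weight 1/882
  (X=1, V=0, W=0, Y=2, U=0, Z=2) weight 1/294
  (X=1, V=0, W=0, Y=2, U=1, Z=2) weight 2/441
  (X=2, V=0, W=1, Y=2, U=0, Z=1) weight 2/441
  (X=2, V=0, W=1, Y=2, U=1, Z=1) weight 8/1323
  … 2 more
Group by W:
  weight(W=0) = 1/72
  weight(W=1) = 1/63
Total weight = 1/72 + 1/63 = 5/168
P(W=0 | obs) = 1/72 / 5/168 = 7/15
P(W=1 | obs) = 1/63 / 5/168 = 8/15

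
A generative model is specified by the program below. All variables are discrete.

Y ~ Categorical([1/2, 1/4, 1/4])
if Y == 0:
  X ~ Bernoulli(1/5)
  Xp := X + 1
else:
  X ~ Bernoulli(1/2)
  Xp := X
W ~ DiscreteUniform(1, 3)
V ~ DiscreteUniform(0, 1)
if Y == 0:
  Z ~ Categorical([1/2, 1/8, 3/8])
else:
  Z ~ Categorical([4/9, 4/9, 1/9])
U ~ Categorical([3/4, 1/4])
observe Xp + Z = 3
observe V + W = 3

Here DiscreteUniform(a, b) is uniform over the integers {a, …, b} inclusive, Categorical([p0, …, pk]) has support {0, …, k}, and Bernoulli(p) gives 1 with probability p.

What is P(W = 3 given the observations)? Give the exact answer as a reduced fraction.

Enumerate traces; 16 have nonzero weight after conditioning:
  (Y=0, X=0, W=2, V=1, Z=2, U=0) weight 3/160
  (Y=0, X=0, W=2, V=1, Z=2, U=1) weight 1/160
  (Y=0, X=0, W=3, V=0, Z=2, U=0) weight 3/160
  (Y=0, X=0, W=3, V=0, Z=2, U=1) weight 1/160
  (Y=0, X=1, W=2, V=1, Z=1, U=0) weight 1/640
  (Y=0, X=1, W=2, V=1, Z=1, U=1) weight 1/1920
  (Y=0, X=1, W=3, V=0, Z=1, U=0) weight 1/640
  (Y=0, X=1, W=3, V=0, Z=1, U=1) weight 1/1920
  … 8 more
Group by W:
  weight(W=2) = 137/4320
  weight(W=3) = 137/4320
Total weight = 137/4320 + 137/4320 = 137/2160
P(W=2 | obs) = 137/4320 / 137/2160 = 1/2
P(W=3 | obs) = 137/4320 / 137/2160 = 1/2

P(W = 3 | obs) = 1/2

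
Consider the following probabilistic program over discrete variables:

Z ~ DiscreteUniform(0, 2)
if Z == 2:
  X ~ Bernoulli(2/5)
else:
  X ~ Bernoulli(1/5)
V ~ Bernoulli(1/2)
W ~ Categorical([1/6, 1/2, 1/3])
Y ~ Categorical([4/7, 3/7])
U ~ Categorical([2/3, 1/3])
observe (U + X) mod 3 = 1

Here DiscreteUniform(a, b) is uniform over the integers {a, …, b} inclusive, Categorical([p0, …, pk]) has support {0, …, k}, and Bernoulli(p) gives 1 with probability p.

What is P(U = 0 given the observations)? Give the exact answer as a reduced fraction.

P(U = 0 | obs) = 8/19

Enumerate traces; 72 have nonzero weight after conditioning:
  (Z=0, X=0, V=0, W=0, Y=0, U=1) weight 4/945
  (Z=0, X=0, V=0, W=0, Y=1, U=1) weight 1/315
  (Z=0, X=0, V=0, W=1, Y=0, U=1) weight 4/315
  (Z=0, X=0, V=0, W=1, Y=1, U=1) weight 1/105
  (Z=0, X=0, V=0, W=2, Y=0, U=1) weight 8/945
  (Z=0, X=0, V=0, W=2, Y=1, U=1) weight 2/315
  (Z=0, X=0, V=1, W=0, Y=0, U=1) weight 4/945
  (Z=0, X=0, V=1, W=0, Y=1, U=1) weight 1/315
  (Z=0, X=1, V=0, W=0, Y=0, U=0) weight 2/945
  … 63 more
Group by U:
  weight(U=0) = 8/45
  weight(U=1) = 11/45
Total weight = 8/45 + 11/45 = 19/45
P(U=0 | obs) = 8/45 / 19/45 = 8/19
P(U=1 | obs) = 11/45 / 19/45 = 11/19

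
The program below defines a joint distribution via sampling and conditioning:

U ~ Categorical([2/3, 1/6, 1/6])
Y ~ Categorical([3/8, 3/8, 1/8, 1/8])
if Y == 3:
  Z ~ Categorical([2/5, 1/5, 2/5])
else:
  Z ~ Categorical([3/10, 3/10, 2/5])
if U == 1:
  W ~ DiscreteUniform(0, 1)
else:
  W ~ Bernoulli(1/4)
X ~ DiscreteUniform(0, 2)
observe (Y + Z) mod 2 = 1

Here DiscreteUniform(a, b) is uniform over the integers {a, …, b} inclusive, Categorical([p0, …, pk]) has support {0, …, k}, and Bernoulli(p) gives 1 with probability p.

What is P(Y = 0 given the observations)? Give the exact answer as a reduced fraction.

P(Y = 0 | obs) = 9/41

Enumerate traces; 108 have nonzero weight after conditioning:
  (U=0, Y=0, Z=1, W=0, X=0) weight 3/160
  (U=0, Y=0, Z=1, W=0, X=1) weight 3/160
  (U=0, Y=0, Z=1, W=0, X=2) weight 3/160
  (U=0, Y=0, Z=1, W=1, X=0) weight 1/160
  (U=0, Y=0, Z=1, W=1, X=1) weight 1/160
  (U=0, Y=0, Z=1, W=1, X=2) weight 1/160
  (U=0, Y=1, Z=0, W=0, X=0) weight 3/160
  (U=0, Y=1, Z=0, W=0, X=1) weight 3/160
  (U=0, Y=2, Z=1, W=0, X=0) weight 1/160
  (U=0, Y=3, Z=0, W=0, X=0) weight 1/120
  … 98 more
Group by Y:
  weight(Y=0) = 9/80
  weight(Y=1) = 21/80
  weight(Y=2) = 3/80
  weight(Y=3) = 1/10
Total weight = 9/80 + 21/80 + 3/80 + 1/10 = 41/80
P(Y=0 | obs) = 9/80 / 41/80 = 9/41
P(Y=1 | obs) = 21/80 / 41/80 = 21/41
P(Y=2 | obs) = 3/80 / 41/80 = 3/41
P(Y=3 | obs) = 1/10 / 41/80 = 8/41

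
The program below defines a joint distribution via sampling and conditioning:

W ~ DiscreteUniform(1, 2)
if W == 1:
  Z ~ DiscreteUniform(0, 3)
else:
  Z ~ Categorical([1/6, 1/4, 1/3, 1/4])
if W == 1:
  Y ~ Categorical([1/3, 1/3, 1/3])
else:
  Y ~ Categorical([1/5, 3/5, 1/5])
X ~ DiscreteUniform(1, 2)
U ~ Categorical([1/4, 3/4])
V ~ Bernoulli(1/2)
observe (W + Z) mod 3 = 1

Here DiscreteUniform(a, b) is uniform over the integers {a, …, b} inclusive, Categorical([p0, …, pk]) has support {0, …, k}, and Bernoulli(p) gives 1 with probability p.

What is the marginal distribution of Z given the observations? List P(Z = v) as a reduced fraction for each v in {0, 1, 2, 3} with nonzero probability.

P(Z=0) = 3/10, P(Z=2) = 2/5, P(Z=3) = 3/10

Enumerate traces; 72 have nonzero weight after conditioning:
  (W=1, Z=0, Y=0, X=1, U=0, V=0) weight 1/384
  (W=1, Z=0, Y=0, X=1, U=0, V=1) weight 1/384
  (W=1, Z=0, Y=0, X=1, U=1, V=0) weight 1/128
  (W=1, Z=0, Y=0, X=1, U=1, V=1) weight 1/128
  (W=1, Z=0, Y=0, X=2, U=0, V=0) weight 1/384
  (W=1, Z=0, Y=0, X=2, U=0, V=1) weight 1/384
  (W=1, Z=0, Y=0, X=2, U=1, V=0) weight 1/128
  (W=1, Z=0, Y=0, X=2, U=1, V=1) weight 1/128
  (W=1, Z=3, Y=0, X=1, U=0, V=0) weight 1/384
  (W=2, Z=2, Y=0, X=1, U=0, V=0) weight 1/480
  … 62 more
Group by Z:
  weight(Z=0) = 1/8
  weight(Z=2) = 1/6
  weight(Z=3) = 1/8
Total weight = 1/8 + 1/6 + 1/8 = 5/12
P(Z=0 | obs) = 1/8 / 5/12 = 3/10
P(Z=2 | obs) = 1/6 / 5/12 = 2/5
P(Z=3 | obs) = 1/8 / 5/12 = 3/10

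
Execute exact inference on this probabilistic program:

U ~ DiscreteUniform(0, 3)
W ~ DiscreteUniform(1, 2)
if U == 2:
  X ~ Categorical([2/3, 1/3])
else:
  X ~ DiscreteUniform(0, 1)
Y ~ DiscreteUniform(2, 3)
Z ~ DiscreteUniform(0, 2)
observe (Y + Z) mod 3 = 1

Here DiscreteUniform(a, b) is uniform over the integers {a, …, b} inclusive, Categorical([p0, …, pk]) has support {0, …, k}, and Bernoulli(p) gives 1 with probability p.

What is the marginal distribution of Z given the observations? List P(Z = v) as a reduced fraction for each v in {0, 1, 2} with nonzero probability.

Enumerate traces; 32 have nonzero weight after conditioning:
  (U=0, W=1, X=0, Y=2, Z=2) weight 1/96
  (U=0, W=1, X=0, Y=3, Z=1) weight 1/96
  (U=0, W=1, X=1, Y=2, Z=2) weight 1/96
  (U=0, W=1, X=1, Y=3, Z=1) weight 1/96
  (U=0, W=2, X=0, Y=2, Z=2) weight 1/96
  (U=0, W=2, X=0, Y=3, Z=1) weight 1/96
  (U=0, W=2, X=1, Y=2, Z=2) weight 1/96
  (U=0, W=2, X=1, Y=3, Z=1) weight 1/96
  … 24 more
Group by Z:
  weight(Z=1) = 1/6
  weight(Z=2) = 1/6
Total weight = 1/6 + 1/6 = 1/3
P(Z=1 | obs) = 1/6 / 1/3 = 1/2
P(Z=2 | obs) = 1/6 / 1/3 = 1/2

P(Z=1) = 1/2, P(Z=2) = 1/2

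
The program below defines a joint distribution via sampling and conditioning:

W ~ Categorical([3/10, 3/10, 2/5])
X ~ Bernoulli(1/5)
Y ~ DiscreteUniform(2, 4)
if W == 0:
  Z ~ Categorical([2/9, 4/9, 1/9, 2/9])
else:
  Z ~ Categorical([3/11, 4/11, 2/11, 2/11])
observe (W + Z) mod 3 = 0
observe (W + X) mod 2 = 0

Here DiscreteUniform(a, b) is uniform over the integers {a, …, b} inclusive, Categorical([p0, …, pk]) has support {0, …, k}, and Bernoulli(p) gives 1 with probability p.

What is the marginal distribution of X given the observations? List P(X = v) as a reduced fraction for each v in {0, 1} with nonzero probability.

P(X=0) = 184/193, P(X=1) = 9/193

Enumerate traces; 12 have nonzero weight after conditioning:
  (W=0, X=0, Y=2, Z=0) weight 4/225
  (W=0, X=0, Y=2, Z=3) weight 4/225
  (W=0, X=0, Y=3, Z=0) weight 4/225
  (W=0, X=0, Y=3, Z=3) weight 4/225
  (W=0, X=0, Y=4, Z=0) weight 4/225
  (W=0, X=0, Y=4, Z=3) weight 4/225
  (W=1, X=1, Y=2, Z=2) weight 1/275
  (W=1, X=1, Y=3, Z=2) weight 1/275
  … 4 more
Group by X:
  weight(X=0) = 184/825
  weight(X=1) = 3/275
Total weight = 184/825 + 3/275 = 193/825
P(X=0 | obs) = 184/825 / 193/825 = 184/193
P(X=1 | obs) = 3/275 / 193/825 = 9/193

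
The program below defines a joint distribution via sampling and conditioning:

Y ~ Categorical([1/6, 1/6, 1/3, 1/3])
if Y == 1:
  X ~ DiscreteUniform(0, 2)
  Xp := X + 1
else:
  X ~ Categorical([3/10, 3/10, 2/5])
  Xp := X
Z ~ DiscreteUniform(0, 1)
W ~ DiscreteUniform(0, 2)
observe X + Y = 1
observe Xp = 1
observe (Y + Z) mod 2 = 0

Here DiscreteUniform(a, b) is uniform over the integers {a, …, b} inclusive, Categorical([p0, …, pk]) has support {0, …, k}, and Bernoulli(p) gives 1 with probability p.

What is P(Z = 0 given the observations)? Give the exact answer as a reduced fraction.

Enumerate traces; 6 have nonzero weight after conditioning:
  (Y=0, X=1, Z=0, W=0) weight 1/120
  (Y=0, X=1, Z=0, W=1) weight 1/120
  (Y=0, X=1, Z=0, W=2) weight 1/120
  (Y=1, X=0, Z=1, W=0) weight 1/108
  (Y=1, X=0, Z=1, W=1) weight 1/108
  (Y=1, X=0, Z=1, W=2) weight 1/108
Group by Z:
  weight(Z=0) = 1/40
  weight(Z=1) = 1/36
Total weight = 1/40 + 1/36 = 19/360
P(Z=0 | obs) = 1/40 / 19/360 = 9/19
P(Z=1 | obs) = 1/36 / 19/360 = 10/19

P(Z = 0 | obs) = 9/19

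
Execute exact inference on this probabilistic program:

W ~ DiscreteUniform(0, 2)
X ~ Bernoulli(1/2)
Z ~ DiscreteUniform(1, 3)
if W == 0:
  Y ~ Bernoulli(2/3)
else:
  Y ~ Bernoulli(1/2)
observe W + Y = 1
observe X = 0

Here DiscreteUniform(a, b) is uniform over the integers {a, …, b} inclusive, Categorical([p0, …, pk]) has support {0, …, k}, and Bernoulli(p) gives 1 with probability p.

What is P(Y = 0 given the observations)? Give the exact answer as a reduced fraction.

P(Y = 0 | obs) = 3/7

Enumerate traces; 6 have nonzero weight after conditioning:
  (W=0, X=0, Z=1, Y=1) weight 1/27
  (W=0, X=0, Z=2, Y=1) weight 1/27
  (W=0, X=0, Z=3, Y=1) weight 1/27
  (W=1, X=0, Z=1, Y=0) weight 1/36
  (W=1, X=0, Z=2, Y=0) weight 1/36
  (W=1, X=0, Z=3, Y=0) weight 1/36
Group by Y:
  weight(Y=0) = 1/12
  weight(Y=1) = 1/9
Total weight = 1/12 + 1/9 = 7/36
P(Y=0 | obs) = 1/12 / 7/36 = 3/7
P(Y=1 | obs) = 1/9 / 7/36 = 4/7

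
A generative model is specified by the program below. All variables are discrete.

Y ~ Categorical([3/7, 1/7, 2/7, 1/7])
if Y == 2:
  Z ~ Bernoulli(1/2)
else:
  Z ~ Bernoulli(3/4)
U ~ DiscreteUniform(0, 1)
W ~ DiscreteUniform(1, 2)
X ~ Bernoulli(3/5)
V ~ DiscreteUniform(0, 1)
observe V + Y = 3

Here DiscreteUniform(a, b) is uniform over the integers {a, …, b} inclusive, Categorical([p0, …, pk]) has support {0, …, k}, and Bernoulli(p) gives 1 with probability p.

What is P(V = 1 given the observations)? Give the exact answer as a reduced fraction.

Enumerate traces; 32 have nonzero weight after conditioning:
  (Y=2, Z=0, U=0, W=1, X=0, V=1) weight 1/140
  (Y=2, Z=0, U=0, W=1, X=1, V=1) weight 3/280
  (Y=2, Z=0, U=0, W=2, X=0, V=1) weight 1/140
  (Y=2, Z=0, U=0, W=2, X=1, V=1) weight 3/280
  (Y=2, Z=0, U=1, W=1, X=0, V=1) weight 1/140
  (Y=2, Z=0, U=1, W=1, X=1, V=1) weight 3/280
  (Y=2, Z=0, U=1, W=2, X=0, V=1) weight 1/140
  (Y=2, Z=0, U=1, W=2, X=1, V=1) weight 3/280
  (Y=3, Z=0, U=0, W=1, X=0, V=0) weight 1/560
  … 23 more
Group by V:
  weight(V=0) = 1/14
  weight(V=1) = 1/7
Total weight = 1/14 + 1/7 = 3/14
P(V=0 | obs) = 1/14 / 3/14 = 1/3
P(V=1 | obs) = 1/7 / 3/14 = 2/3

P(V = 1 | obs) = 2/3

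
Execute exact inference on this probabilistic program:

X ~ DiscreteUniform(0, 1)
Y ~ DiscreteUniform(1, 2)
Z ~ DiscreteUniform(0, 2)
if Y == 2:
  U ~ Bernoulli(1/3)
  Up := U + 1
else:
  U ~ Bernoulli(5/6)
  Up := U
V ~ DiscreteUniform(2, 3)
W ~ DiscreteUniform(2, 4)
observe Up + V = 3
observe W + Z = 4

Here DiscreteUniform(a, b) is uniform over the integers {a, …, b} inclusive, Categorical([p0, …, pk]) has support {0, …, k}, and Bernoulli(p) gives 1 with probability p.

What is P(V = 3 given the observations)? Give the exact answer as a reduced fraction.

P(V = 3 | obs) = 1/10

Enumerate traces; 18 have nonzero weight after conditioning:
  (X=0, Y=1, Z=0, U=0, V=3, W=4) weight 1/432
  (X=0, Y=1, Z=0, U=1, V=2, W=4) weight 5/432
  (X=0, Y=1, Z=1, U=0, V=3, W=3) weight 1/432
  (X=0, Y=1, Z=1, U=1, V=2, W=3) weight 5/432
  (X=0, Y=1, Z=2, U=0, V=3, W=2) weight 1/432
  (X=0, Y=1, Z=2, U=1, V=2, W=2) weight 5/432
  (X=0, Y=2, Z=0, U=0, V=2, W=4) weight 1/108
  (X=0, Y=2, Z=1, U=0, V=2, W=3) weight 1/108
  … 10 more
Group by V:
  weight(V=2) = 1/8
  weight(V=3) = 1/72
Total weight = 1/8 + 1/72 = 5/36
P(V=2 | obs) = 1/8 / 5/36 = 9/10
P(V=3 | obs) = 1/72 / 5/36 = 1/10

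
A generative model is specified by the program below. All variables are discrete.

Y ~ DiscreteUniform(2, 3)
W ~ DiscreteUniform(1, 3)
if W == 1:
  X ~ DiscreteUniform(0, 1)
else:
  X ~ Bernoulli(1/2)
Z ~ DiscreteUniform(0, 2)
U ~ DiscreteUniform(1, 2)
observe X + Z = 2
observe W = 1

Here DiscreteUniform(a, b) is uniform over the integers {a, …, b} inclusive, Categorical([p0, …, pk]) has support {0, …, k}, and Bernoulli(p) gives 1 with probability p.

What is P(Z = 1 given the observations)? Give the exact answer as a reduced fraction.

Enumerate traces; 8 have nonzero weight after conditioning:
  (Y=2, W=1, X=0, Z=2, U=1) weight 1/72
  (Y=2, W=1, X=0, Z=2, U=2) weight 1/72
  (Y=2, W=1, X=1, Z=1, U=1) weight 1/72
  (Y=2, W=1, X=1, Z=1, U=2) weight 1/72
  (Y=3, W=1, X=0, Z=2, U=1) weight 1/72
  (Y=3, W=1, X=0, Z=2, U=2) weight 1/72
  (Y=3, W=1, X=1, Z=1, U=1) weight 1/72
  (Y=3, W=1, X=1, Z=1, U=2) weight 1/72
Group by Z:
  weight(Z=1) = 1/18
  weight(Z=2) = 1/18
Total weight = 1/18 + 1/18 = 1/9
P(Z=1 | obs) = 1/18 / 1/9 = 1/2
P(Z=2 | obs) = 1/18 / 1/9 = 1/2

P(Z = 1 | obs) = 1/2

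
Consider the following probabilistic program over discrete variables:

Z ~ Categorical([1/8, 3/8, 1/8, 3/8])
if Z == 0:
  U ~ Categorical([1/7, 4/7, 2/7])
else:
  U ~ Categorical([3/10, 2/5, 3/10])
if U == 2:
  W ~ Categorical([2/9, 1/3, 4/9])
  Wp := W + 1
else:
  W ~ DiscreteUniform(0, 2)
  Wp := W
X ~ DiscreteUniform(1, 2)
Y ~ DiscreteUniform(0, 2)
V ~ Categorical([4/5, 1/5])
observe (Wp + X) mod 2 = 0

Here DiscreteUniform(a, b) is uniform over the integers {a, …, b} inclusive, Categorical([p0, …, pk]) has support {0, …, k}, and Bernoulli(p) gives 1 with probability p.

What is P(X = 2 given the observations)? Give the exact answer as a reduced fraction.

P(X = 2 | obs) = 953/1680

Enumerate traces; 216 have nonzero weight after conditioning:
  (Z=0, U=0, W=0, X=2, Y=0, V=0) weight 1/1260
  (Z=0, U=0, W=0, X=2, Y=0, V=1) weight 1/5040
  (Z=0, U=0, W=0, X=2, Y=1, V=0) weight 1/1260
  (Z=0, U=0, W=0, X=2, Y=1, V=1) weight 1/5040
  (Z=0, U=0, W=0, X=2, Y=2, V=0) weight 1/1260
  (Z=0, U=0, W=0, X=2, Y=2, V=1) weight 1/5040
  (Z=0, U=0, W=1, X=1, Y=0, V=0) weight 1/1260
  (Z=0, U=0, W=1, X=1, Y=0, V=1) weight 1/5040
  … 208 more
Group by X:
  weight(X=1) = 727/3360
  weight(X=2) = 953/3360
Total weight = 727/3360 + 953/3360 = 1/2
P(X=1 | obs) = 727/3360 / 1/2 = 727/1680
P(X=2 | obs) = 953/3360 / 1/2 = 953/1680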